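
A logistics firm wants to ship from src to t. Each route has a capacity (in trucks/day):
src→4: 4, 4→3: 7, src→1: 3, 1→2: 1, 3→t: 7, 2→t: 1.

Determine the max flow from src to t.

Augment src→4→3→t: bottleneck 4. Total 4.
Augment src→1→2→t: bottleneck 1. Total 5.
No augmenting path remains in the residual graph.

5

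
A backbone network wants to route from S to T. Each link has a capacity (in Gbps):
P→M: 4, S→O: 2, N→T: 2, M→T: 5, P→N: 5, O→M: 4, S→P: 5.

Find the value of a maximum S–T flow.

7

Augment S→P→N→T: bottleneck 2. Total 2.
Augment S→P→M→T: bottleneck 3. Total 5.
Augment S→O→M→T: bottleneck 2. Total 7.
No augmenting path remains in the residual graph.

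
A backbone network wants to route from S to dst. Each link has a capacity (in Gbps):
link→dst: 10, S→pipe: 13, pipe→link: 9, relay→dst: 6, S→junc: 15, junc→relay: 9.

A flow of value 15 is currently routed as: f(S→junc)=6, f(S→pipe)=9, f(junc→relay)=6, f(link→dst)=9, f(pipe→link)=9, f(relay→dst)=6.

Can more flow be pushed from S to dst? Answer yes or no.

Residual reachable from S: {S, junc, pipe, relay}; dst is not reachable.
Saturated cut: pipe→link, relay→dst with total capacity 15 = current flow value. Flow is maximum.

No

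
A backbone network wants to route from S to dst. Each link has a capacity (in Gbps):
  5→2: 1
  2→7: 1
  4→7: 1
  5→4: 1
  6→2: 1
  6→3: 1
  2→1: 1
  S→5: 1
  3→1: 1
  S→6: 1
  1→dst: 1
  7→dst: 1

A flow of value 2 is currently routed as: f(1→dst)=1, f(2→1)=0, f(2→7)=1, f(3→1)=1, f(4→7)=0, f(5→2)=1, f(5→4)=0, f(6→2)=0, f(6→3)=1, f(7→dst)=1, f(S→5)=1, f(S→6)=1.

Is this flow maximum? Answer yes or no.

Yes

Residual reachable from S: {S}; dst is not reachable.
Saturated cut: S→6, S→5 with total capacity 2 = current flow value. Flow is maximum.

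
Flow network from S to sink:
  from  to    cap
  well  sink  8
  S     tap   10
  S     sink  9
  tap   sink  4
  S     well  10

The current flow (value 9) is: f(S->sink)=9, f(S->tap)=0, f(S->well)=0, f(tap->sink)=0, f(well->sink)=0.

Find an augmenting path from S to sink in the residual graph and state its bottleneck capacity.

Residual along S->well->sink: S->well: 10, well->sink: 8.
Bottleneck = min = 8.

S->well->sink, bottleneck 8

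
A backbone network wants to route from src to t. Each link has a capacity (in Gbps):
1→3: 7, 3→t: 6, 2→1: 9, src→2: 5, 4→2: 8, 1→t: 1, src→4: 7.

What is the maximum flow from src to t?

Augment src→2→1→t: bottleneck 1. Total 1.
Augment src→2→1→3→t: bottleneck 4. Total 5.
Augment src→4→2→1→3→t: bottleneck 2. Total 7.
No augmenting path remains in the residual graph.

7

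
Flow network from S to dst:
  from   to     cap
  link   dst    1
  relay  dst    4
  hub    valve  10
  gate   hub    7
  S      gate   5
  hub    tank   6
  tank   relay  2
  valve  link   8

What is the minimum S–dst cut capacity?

3

Max flow = 3 (via 2 augmenting paths).
In the residual at optimum, the set reachable from S is {S, gate, hub, link, tank, valve}.
Cut edges: tank->relay (cap 2), link->dst (cap 1). Sum = 3.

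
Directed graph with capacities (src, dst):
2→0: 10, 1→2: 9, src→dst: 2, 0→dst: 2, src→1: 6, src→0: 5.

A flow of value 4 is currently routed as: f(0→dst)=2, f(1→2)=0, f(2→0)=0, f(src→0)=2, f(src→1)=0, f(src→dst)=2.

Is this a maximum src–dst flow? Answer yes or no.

Yes

Residual reachable from src: {0, 1, 2, src}; dst is not reachable.
Saturated cut: src→dst, 0→dst with total capacity 4 = current flow value. Flow is maximum.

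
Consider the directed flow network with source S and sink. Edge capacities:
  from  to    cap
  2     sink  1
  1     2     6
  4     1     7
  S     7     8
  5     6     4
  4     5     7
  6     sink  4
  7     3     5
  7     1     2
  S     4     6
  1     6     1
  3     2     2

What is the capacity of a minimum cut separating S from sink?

5

Max flow = 5 (via 2 augmenting paths).
In the residual at optimum, the set reachable from S is {1, 2, 3, 4, 5, 6, 7, S}.
Cut edges: 6→sink (cap 4), 2→sink (cap 1). Sum = 5.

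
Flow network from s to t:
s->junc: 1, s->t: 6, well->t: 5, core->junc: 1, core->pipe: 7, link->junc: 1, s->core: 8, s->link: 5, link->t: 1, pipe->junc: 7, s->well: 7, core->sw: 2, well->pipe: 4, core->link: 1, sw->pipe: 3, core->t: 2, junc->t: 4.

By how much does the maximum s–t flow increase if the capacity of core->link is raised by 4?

Original max flow = 18.
Edge core->link does not cross the min cut (source side {core, junc, link, pipe, s, sw, well}), so extra capacity there cannot help.
New max flow = 18. Increase = 0.

0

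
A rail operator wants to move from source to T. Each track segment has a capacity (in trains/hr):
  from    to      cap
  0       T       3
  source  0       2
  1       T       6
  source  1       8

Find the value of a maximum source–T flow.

8

Augment source->1->T: bottleneck 6. Total 6.
Augment source->0->T: bottleneck 2. Total 8.
No augmenting path remains in the residual graph.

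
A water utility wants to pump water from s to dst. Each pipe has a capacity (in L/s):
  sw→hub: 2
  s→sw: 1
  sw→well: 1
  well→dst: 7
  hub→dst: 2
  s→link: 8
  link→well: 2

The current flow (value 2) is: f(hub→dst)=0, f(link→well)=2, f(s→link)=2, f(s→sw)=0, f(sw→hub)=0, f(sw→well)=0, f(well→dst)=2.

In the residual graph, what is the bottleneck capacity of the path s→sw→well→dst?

Residual capacities along the path: s→sw: 1, sw→well: 1, well→dst: 5.
Minimum is 1.

1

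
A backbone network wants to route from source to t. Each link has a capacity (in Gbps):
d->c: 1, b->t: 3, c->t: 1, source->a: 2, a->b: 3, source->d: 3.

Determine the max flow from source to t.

Augment source->a->b->t: bottleneck 2. Total 2.
Augment source->d->c->t: bottleneck 1. Total 3.
No augmenting path remains in the residual graph.

3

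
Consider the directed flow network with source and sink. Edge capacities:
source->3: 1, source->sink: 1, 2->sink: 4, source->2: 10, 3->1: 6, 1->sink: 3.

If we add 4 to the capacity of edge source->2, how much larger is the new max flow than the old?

Original max flow = 6.
Edge source->2 does not cross the min cut (source side {2, source}), so extra capacity there cannot help.
New max flow = 6. Increase = 0.

0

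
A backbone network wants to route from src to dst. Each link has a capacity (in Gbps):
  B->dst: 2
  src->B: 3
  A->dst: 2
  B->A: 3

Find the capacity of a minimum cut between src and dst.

Max flow = 3 (via 2 augmenting paths).
In the residual at optimum, the set reachable from src is {src}.
Cut edges: src->B (cap 3). Sum = 3.

3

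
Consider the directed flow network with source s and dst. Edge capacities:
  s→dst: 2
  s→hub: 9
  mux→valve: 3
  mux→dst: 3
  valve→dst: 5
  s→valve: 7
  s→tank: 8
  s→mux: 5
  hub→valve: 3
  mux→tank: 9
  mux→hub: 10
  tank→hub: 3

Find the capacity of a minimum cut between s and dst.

Max flow = 10 (via 3 augmenting paths).
In the residual at optimum, the set reachable from s is {hub, mux, s, tank, valve}.
Cut edges: s→dst (cap 2), mux→dst (cap 3), valve→dst (cap 5). Sum = 10.

10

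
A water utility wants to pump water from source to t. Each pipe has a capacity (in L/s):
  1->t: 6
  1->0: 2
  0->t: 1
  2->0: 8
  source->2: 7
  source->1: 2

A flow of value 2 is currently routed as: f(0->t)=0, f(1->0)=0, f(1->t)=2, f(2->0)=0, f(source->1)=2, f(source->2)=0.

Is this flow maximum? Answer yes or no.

Residual path source->2->0->t has bottleneck 1 > 0.
Pushing 1 along it raises the flow to 3, so the given flow is not maximum.

No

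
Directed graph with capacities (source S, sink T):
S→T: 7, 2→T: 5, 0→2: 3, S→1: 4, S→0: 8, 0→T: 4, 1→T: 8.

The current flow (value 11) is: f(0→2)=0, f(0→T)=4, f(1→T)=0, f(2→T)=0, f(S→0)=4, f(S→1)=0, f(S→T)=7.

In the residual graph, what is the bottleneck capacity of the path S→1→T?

4

Residual capacities along the path: S→1: 4, 1→T: 8.
Minimum is 4.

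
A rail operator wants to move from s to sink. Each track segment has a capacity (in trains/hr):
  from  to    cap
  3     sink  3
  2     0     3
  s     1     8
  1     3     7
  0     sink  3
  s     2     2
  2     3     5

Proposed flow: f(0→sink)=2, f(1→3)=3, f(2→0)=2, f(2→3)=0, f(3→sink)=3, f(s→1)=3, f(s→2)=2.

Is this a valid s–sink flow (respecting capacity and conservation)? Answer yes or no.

Yes

Every edge has 0 ≤ f(e) ≤ cap(e).
At each intermediate node, inflow equals outflow.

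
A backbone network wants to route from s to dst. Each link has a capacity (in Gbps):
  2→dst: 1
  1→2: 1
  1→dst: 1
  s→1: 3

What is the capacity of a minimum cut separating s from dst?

2

Max flow = 2 (via 2 augmenting paths).
In the residual at optimum, the set reachable from s is {1, s}.
Cut edges: 1→2 (cap 1), 1→dst (cap 1). Sum = 2.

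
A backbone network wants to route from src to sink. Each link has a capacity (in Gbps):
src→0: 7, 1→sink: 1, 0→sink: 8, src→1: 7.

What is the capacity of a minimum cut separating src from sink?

8

Max flow = 8 (via 2 augmenting paths).
In the residual at optimum, the set reachable from src is {1, src}.
Cut edges: src→0 (cap 7), 1→sink (cap 1). Sum = 8.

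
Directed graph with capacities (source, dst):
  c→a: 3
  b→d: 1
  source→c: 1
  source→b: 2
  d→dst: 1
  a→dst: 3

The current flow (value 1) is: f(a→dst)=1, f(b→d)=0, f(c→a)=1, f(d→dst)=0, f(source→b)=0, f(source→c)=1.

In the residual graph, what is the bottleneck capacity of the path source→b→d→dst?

Residual capacities along the path: source→b: 2, b→d: 1, d→dst: 1.
Minimum is 1.

1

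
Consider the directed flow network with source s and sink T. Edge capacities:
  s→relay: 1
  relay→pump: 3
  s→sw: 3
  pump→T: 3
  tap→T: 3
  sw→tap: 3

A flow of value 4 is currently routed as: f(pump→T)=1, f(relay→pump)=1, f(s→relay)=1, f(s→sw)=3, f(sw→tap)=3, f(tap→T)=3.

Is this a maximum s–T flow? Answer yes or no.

Residual reachable from s: {s}; T is not reachable.
Saturated cut: s→relay, s→sw with total capacity 4 = current flow value. Flow is maximum.

Yes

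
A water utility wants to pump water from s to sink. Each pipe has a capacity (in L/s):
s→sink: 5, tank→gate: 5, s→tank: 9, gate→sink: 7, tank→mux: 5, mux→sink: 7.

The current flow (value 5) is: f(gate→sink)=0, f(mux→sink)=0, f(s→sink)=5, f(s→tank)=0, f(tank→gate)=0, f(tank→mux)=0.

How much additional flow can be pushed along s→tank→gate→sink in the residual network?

5

Residual capacities along the path: s→tank: 9, tank→gate: 5, gate→sink: 7.
Minimum is 5.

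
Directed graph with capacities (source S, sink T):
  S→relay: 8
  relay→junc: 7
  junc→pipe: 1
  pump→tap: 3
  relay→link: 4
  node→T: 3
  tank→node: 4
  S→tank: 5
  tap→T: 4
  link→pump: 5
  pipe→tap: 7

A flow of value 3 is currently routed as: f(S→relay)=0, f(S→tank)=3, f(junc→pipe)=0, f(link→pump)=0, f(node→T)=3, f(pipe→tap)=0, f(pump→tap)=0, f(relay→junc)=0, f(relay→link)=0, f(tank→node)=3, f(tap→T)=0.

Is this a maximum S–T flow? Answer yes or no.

Residual path S→relay→link→pump→tap→T has bottleneck 3 > 0.
Pushing 3 along it raises the flow to 6, so the given flow is not maximum.

No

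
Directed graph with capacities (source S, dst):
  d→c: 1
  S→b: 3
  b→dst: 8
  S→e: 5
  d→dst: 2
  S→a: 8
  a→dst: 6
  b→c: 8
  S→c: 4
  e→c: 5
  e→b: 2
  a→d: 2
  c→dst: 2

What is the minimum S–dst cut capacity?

15

Max flow = 15 (via 5 augmenting paths).
In the residual at optimum, the set reachable from S is {S, c, e}.
Cut edges: S→a (cap 8), S→b (cap 3), e→b (cap 2), c→dst (cap 2). Sum = 15.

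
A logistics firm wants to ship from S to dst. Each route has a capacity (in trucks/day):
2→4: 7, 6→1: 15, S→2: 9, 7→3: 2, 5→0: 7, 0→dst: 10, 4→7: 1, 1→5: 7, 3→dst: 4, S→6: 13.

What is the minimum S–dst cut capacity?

Max flow = 8 (via 2 augmenting paths).
In the residual at optimum, the set reachable from S is {1, 2, 4, 6, S}.
Cut edges: 4→7 (cap 1), 1→5 (cap 7). Sum = 8.

8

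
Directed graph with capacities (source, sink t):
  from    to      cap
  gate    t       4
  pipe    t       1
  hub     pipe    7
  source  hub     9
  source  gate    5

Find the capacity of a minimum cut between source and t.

5

Max flow = 5 (via 2 augmenting paths).
In the residual at optimum, the set reachable from source is {gate, hub, pipe, source}.
Cut edges: gate->t (cap 4), pipe->t (cap 1). Sum = 5.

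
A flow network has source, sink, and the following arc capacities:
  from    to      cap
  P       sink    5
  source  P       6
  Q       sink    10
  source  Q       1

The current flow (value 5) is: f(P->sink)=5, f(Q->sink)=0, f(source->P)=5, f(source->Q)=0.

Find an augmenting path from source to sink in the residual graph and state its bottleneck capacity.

source->Q->sink, bottleneck 1

Residual along source->Q->sink: source->Q: 1, Q->sink: 10.
Bottleneck = min = 1.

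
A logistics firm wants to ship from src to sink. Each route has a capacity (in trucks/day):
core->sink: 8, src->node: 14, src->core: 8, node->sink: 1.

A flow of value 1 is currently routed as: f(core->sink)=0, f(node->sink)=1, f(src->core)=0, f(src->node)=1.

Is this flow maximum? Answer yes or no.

No

Residual path src->core->sink has bottleneck 8 > 0.
Pushing 8 along it raises the flow to 9, so the given flow is not maximum.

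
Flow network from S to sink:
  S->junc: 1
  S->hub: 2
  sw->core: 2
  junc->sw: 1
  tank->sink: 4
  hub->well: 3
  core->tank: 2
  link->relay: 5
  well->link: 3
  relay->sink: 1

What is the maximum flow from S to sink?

Augment S->hub->well->link->relay->sink: bottleneck 1. Total 1.
Augment S->junc->sw->core->tank->sink: bottleneck 1. Total 2.
No augmenting path remains in the residual graph.

2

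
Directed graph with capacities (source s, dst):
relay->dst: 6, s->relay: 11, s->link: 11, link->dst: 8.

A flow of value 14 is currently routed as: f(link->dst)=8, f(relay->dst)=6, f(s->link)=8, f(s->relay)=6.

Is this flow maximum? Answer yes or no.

Yes

Residual reachable from s: {link, relay, s}; dst is not reachable.
Saturated cut: relay->dst, link->dst with total capacity 14 = current flow value. Flow is maximum.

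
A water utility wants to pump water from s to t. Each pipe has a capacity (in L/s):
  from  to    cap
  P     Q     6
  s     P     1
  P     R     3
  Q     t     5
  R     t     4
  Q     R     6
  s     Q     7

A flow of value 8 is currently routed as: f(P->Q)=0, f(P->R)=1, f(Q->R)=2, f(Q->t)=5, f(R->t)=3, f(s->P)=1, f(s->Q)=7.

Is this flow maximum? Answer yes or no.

Yes

Residual reachable from s: {s}; t is not reachable.
Saturated cut: s->P, s->Q with total capacity 8 = current flow value. Flow is maximum.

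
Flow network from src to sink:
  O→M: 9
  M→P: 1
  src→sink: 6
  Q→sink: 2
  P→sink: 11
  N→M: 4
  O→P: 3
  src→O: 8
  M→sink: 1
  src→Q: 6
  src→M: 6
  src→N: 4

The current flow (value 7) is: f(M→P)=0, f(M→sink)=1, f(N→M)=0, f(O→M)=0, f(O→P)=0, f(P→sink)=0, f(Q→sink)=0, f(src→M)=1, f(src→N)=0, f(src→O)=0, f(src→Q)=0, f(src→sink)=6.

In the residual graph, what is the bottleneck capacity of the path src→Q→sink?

Residual capacities along the path: src→Q: 6, Q→sink: 2.
Minimum is 2.

2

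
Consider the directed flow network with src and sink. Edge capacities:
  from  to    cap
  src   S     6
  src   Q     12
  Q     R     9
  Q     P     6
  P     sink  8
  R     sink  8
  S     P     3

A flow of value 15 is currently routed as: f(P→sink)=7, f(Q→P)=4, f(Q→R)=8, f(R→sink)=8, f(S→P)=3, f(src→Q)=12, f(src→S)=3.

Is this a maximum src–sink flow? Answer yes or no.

Residual reachable from src: {S, src}; sink is not reachable.
Saturated cut: src→Q, S→P with total capacity 15 = current flow value. Flow is maximum.

Yes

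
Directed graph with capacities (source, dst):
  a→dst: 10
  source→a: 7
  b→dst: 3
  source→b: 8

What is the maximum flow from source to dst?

10

Augment source→b→dst: bottleneck 3. Total 3.
Augment source→a→dst: bottleneck 7. Total 10.
No augmenting path remains in the residual graph.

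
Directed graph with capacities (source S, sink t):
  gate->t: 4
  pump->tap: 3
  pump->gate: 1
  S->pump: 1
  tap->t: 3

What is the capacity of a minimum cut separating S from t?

1

Max flow = 1 (via 1 augmenting path).
In the residual at optimum, the set reachable from S is {S}.
Cut edges: S->pump (cap 1). Sum = 1.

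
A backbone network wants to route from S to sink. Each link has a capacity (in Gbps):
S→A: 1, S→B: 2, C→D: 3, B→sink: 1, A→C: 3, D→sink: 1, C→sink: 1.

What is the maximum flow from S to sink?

2

Augment S→B→sink: bottleneck 1. Total 1.
Augment S→A→C→sink: bottleneck 1. Total 2.
No augmenting path remains in the residual graph.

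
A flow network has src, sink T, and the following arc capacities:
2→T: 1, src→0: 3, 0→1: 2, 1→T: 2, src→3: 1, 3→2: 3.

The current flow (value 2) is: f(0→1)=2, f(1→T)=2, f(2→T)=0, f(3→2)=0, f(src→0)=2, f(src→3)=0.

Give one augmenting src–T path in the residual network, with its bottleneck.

Residual along src→3→2→T: src→3: 1, 3→2: 3, 2→T: 1.
Bottleneck = min = 1.

src→3→2→T, bottleneck 1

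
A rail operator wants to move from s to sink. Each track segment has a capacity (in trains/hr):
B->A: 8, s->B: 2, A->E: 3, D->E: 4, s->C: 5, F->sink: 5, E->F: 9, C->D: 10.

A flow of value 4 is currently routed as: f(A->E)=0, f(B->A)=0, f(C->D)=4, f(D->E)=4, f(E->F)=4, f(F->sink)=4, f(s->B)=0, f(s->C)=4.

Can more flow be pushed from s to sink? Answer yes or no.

Residual path s->B->A->E->F->sink has bottleneck 1 > 0.
Pushing 1 along it raises the flow to 5, so the given flow is not maximum.

Yes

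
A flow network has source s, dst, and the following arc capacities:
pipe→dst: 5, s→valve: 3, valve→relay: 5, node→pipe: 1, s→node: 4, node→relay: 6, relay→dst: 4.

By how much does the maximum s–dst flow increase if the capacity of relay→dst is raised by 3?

Original max flow = 5.
After raising cap(relay→dst), augmenting paths through that edge carry 2 more units.
New max flow = 7. Increase = 2.

2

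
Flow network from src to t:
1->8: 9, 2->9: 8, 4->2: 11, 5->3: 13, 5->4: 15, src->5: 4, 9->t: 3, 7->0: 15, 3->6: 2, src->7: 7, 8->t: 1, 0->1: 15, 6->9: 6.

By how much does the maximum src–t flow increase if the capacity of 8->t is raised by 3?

Original max flow = 4.
After raising cap(8->t), augmenting paths through that edge carry 3 more units.
New max flow = 7. Increase = 3.

3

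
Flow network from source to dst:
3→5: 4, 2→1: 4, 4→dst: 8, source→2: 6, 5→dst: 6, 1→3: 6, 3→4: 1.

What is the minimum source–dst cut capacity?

4

Max flow = 4 (via 2 augmenting paths).
In the residual at optimum, the set reachable from source is {2, source}.
Cut edges: 2→1 (cap 4). Sum = 4.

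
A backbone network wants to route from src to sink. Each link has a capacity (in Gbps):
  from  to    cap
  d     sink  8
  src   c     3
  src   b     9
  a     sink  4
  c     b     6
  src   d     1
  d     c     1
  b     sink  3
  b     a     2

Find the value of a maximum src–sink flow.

6

Augment src→d→sink: bottleneck 1. Total 1.
Augment src→b→sink: bottleneck 3. Total 4.
Augment src→b→a→sink: bottleneck 2. Total 6.
No augmenting path remains in the residual graph.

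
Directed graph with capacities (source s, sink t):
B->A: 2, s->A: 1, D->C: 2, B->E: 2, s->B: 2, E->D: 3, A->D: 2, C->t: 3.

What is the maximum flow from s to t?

Augment s->A->D->C->t: bottleneck 1. Total 1.
Augment s->B->E->D->C->t: bottleneck 1. Total 2.
No augmenting path remains in the residual graph.

2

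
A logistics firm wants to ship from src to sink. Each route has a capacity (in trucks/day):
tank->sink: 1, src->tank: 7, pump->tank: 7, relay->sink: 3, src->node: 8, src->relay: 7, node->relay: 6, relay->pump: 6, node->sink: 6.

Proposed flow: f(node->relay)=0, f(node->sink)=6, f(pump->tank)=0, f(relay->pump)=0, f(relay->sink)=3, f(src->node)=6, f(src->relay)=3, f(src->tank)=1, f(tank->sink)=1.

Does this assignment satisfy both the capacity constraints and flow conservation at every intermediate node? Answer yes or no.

Yes

Every edge has 0 ≤ f(e) ≤ cap(e).
At each intermediate node, inflow equals outflow.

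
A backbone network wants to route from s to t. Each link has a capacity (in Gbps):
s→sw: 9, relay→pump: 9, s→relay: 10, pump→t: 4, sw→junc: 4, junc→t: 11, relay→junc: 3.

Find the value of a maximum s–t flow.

11

Augment s→relay→pump→t: bottleneck 4. Total 4.
Augment s→relay→junc→t: bottleneck 3. Total 7.
Augment s→sw→junc→t: bottleneck 4. Total 11.
No augmenting path remains in the residual graph.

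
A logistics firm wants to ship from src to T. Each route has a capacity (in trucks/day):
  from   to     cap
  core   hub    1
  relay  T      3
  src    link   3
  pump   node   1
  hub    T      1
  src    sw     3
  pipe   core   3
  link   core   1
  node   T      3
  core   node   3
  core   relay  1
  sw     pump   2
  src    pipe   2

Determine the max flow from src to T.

Augment src->sw->pump->node->T: bottleneck 1. Total 1.
Augment src->pipe->core->hub->T: bottleneck 1. Total 2.
Augment src->pipe->core->relay->T: bottleneck 1. Total 3.
Augment src->link->core->node->T: bottleneck 1. Total 4.
No augmenting path remains in the residual graph.

4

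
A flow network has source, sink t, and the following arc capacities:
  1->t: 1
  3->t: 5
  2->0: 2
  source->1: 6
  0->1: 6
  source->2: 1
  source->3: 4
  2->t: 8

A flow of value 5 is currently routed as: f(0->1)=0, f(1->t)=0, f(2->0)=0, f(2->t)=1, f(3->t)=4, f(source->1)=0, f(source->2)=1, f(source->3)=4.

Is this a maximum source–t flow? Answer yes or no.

No

Residual path source->1->t has bottleneck 1 > 0.
Pushing 1 along it raises the flow to 6, so the given flow is not maximum.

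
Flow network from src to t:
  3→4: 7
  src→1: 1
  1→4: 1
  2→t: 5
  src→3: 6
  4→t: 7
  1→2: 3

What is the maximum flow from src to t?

Augment src→3→4→t: bottleneck 6. Total 6.
Augment src→1→4→t: bottleneck 1. Total 7.
No augmenting path remains in the residual graph.

7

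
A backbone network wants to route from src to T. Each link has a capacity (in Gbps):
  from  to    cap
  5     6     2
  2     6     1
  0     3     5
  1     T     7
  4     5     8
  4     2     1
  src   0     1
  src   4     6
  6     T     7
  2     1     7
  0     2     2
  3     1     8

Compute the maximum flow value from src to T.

4

Augment src->0->3->1->T: bottleneck 1. Total 1.
Augment src->4->2->1->T: bottleneck 1. Total 2.
Augment src->4->5->6->T: bottleneck 2. Total 4.
No augmenting path remains in the residual graph.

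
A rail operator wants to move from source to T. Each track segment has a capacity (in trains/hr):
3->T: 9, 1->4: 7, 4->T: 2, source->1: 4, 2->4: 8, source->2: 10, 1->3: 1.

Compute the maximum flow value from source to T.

Augment source->1->3->T: bottleneck 1. Total 1.
Augment source->1->4->T: bottleneck 2. Total 3.
No augmenting path remains in the residual graph.

3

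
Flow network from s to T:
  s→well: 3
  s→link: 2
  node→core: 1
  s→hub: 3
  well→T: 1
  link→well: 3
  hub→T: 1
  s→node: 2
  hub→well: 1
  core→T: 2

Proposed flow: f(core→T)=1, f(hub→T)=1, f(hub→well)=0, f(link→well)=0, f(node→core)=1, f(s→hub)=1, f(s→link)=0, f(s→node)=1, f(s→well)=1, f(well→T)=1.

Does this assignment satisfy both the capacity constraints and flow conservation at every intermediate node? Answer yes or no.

Yes

Every edge has 0 ≤ f(e) ≤ cap(e).
At each intermediate node, inflow equals outflow.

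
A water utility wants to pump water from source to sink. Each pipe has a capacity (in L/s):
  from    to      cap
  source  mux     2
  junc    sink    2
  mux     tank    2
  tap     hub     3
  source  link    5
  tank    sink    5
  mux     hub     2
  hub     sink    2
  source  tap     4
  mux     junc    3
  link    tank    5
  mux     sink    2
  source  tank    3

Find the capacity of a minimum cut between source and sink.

9

Max flow = 9 (via 4 augmenting paths).
In the residual at optimum, the set reachable from source is {hub, link, source, tank, tap}.
Cut edges: source->mux (cap 2), tank->sink (cap 5), hub->sink (cap 2). Sum = 9.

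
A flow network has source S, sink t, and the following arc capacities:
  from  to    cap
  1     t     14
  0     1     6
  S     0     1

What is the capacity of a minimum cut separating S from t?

1

Max flow = 1 (via 1 augmenting path).
In the residual at optimum, the set reachable from S is {S}.
Cut edges: S→0 (cap 1). Sum = 1.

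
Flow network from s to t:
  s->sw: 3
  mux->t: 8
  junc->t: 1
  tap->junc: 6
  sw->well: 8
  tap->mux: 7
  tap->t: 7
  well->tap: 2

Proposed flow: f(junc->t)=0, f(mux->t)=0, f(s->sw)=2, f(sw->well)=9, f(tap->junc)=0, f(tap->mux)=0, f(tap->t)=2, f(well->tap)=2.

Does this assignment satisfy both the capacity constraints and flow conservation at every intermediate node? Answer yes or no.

Capacity violated on sw->well: flow 9 > capacity 8.

No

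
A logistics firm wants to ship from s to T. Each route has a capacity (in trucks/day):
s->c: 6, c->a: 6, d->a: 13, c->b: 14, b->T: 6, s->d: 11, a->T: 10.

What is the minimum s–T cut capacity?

16

Max flow = 16 (via 2 augmenting paths).
In the residual at optimum, the set reachable from s is {a, d, s}.
Cut edges: s->c (cap 6), a->T (cap 10). Sum = 16.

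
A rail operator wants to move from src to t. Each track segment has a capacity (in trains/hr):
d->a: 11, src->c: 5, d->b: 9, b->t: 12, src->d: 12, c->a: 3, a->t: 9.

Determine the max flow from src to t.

Augment src->d->b->t: bottleneck 9. Total 9.
Augment src->d->a->t: bottleneck 3. Total 12.
Augment src->c->a->t: bottleneck 3. Total 15.
No augmenting path remains in the residual graph.

15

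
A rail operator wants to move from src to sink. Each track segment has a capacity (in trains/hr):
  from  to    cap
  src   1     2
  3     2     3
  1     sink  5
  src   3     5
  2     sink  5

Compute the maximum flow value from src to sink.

5

Augment src->1->sink: bottleneck 2. Total 2.
Augment src->3->2->sink: bottleneck 3. Total 5.
No augmenting path remains in the residual graph.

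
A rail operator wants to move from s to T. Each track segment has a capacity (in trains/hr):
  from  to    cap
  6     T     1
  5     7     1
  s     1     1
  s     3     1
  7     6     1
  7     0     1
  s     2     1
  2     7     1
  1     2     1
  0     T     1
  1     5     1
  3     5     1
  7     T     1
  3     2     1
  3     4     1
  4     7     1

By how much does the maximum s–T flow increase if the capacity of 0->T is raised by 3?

Original max flow = 3.
Edge 0->T does not cross the min cut (source side {s}), so extra capacity there cannot help.
New max flow = 3. Increase = 0.

0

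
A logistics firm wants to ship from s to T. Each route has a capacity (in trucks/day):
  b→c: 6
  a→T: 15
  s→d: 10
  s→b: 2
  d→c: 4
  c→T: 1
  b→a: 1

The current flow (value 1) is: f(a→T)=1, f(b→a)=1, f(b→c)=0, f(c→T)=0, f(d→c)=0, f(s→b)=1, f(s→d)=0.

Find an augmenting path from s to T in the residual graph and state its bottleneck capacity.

Residual along s→b→c→T: s→b: 1, b→c: 6, c→T: 1.
Bottleneck = min = 1.

s→b→c→T, bottleneck 1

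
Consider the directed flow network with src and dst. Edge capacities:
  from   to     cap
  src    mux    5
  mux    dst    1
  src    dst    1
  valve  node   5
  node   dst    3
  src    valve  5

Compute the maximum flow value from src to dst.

5

Augment src→dst: bottleneck 1. Total 1.
Augment src→mux→dst: bottleneck 1. Total 2.
Augment src→valve→node→dst: bottleneck 3. Total 5.
No augmenting path remains in the residual graph.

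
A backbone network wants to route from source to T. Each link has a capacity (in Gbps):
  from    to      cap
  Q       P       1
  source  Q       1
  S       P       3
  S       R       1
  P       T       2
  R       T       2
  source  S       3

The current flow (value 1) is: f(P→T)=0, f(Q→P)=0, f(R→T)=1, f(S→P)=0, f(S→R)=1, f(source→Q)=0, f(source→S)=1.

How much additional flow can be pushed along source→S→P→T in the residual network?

Residual capacities along the path: source→S: 2, S→P: 3, P→T: 2.
Minimum is 2.

2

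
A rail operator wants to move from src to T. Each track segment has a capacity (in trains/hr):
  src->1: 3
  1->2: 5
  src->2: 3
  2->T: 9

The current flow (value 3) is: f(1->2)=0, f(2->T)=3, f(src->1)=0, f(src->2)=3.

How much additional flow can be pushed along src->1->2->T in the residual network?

3

Residual capacities along the path: src->1: 3, 1->2: 5, 2->T: 6.
Minimum is 3.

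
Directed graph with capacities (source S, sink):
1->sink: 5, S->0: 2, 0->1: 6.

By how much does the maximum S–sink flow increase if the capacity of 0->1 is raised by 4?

Original max flow = 2.
Edge 0->1 does not cross the min cut (source side {S}), so extra capacity there cannot help.
New max flow = 2. Increase = 0.

0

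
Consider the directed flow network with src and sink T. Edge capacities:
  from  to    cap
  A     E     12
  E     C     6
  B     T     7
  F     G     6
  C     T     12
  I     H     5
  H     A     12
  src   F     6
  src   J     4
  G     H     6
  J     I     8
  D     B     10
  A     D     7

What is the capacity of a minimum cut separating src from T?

Max flow = 10 (via 2 augmenting paths).
In the residual at optimum, the set reachable from src is {src}.
Cut edges: src→F (cap 6), src→J (cap 4). Sum = 10.

10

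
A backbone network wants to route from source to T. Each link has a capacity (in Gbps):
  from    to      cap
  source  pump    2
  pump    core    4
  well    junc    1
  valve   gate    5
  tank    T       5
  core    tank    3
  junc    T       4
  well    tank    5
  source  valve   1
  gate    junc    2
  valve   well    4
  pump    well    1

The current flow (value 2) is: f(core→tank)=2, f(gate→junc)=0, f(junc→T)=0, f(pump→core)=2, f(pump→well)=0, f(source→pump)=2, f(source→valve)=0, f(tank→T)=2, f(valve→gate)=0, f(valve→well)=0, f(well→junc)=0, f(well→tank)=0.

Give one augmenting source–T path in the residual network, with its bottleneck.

source→valve→well→tank→T, bottleneck 1

Residual along source→valve→well→tank→T: source→valve: 1, valve→well: 4, well→tank: 5, tank→T: 3.
Bottleneck = min = 1.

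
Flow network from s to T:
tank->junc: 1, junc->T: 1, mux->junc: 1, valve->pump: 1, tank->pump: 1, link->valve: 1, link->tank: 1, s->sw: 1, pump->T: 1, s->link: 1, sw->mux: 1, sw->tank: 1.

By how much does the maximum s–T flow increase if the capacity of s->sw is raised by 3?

Original max flow = 2.
Even with extra capacity on s->sw, another cut of capacity 2 remains binding.
New max flow = 2. Increase = 0.

0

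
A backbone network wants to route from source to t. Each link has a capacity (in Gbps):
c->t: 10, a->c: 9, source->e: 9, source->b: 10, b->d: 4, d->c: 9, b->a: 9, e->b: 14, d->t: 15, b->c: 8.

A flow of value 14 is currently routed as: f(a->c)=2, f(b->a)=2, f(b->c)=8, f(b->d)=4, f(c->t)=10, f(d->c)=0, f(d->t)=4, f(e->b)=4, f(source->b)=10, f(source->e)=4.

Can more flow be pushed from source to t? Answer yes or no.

No

Residual reachable from source: {a, b, c, e, source}; t is not reachable.
Saturated cut: b->d, c->t with total capacity 14 = current flow value. Flow is maximum.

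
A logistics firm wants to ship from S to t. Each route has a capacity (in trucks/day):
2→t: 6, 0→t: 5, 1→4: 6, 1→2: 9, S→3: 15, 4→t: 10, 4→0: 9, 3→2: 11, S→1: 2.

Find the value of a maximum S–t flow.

8

Augment S→1→4→t: bottleneck 2. Total 2.
Augment S→3→2→t: bottleneck 6. Total 8.
No augmenting path remains in the residual graph.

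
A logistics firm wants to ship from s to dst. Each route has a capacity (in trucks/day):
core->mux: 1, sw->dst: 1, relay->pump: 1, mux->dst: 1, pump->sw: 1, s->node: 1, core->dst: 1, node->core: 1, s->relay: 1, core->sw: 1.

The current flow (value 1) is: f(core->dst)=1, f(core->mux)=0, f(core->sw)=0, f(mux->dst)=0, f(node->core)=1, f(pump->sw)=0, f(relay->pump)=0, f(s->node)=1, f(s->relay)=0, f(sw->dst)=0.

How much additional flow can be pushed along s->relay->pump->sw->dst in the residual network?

1

Residual capacities along the path: s->relay: 1, relay->pump: 1, pump->sw: 1, sw->dst: 1.
Minimum is 1.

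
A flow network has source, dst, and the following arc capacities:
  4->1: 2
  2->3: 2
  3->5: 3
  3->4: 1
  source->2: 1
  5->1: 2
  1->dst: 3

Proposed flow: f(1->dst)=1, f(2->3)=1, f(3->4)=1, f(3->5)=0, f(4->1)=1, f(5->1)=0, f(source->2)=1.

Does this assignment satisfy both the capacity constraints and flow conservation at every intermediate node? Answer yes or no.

Every edge has 0 ≤ f(e) ≤ cap(e).
At each intermediate node, inflow equals outflow.

Yes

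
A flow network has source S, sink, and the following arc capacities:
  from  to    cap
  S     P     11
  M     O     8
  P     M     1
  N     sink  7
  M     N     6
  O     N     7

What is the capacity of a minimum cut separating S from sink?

Max flow = 1 (via 1 augmenting path).
In the residual at optimum, the set reachable from S is {P, S}.
Cut edges: P→M (cap 1). Sum = 1.

1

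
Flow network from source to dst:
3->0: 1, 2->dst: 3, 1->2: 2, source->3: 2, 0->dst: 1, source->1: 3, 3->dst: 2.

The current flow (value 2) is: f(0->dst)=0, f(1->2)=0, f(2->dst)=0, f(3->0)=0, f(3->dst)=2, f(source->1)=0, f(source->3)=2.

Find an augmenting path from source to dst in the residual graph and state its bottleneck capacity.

source->1->2->dst, bottleneck 2

Residual along source->1->2->dst: source->1: 3, 1->2: 2, 2->dst: 3.
Bottleneck = min = 2.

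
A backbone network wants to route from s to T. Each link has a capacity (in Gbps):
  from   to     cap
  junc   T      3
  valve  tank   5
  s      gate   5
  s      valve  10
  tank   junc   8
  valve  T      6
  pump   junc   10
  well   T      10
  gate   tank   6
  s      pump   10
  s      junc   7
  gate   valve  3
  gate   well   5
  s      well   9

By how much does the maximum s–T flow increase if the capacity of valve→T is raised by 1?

Original max flow = 19.
After raising cap(valve→T), augmenting paths through that edge carry 1 more unit.
New max flow = 20. Increase = 1.

1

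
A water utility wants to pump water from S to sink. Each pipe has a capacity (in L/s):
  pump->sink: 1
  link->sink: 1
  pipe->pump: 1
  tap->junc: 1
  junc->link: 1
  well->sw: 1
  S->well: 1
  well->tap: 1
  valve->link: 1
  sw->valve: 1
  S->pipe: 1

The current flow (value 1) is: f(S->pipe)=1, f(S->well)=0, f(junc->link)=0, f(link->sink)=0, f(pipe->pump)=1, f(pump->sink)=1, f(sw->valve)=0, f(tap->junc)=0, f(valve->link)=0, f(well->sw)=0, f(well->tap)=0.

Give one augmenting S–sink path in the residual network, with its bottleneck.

Residual along S->well->tap->junc->link->sink: S->well: 1, well->tap: 1, tap->junc: 1, junc->link: 1, link->sink: 1.
Bottleneck = min = 1.

S->well->tap->junc->link->sink, bottleneck 1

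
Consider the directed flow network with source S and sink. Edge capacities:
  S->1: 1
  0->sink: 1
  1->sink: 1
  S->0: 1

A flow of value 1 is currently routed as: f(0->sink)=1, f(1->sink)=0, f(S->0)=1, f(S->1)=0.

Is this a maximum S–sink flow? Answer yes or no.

Residual path S->1->sink has bottleneck 1 > 0.
Pushing 1 along it raises the flow to 2, so the given flow is not maximum.

No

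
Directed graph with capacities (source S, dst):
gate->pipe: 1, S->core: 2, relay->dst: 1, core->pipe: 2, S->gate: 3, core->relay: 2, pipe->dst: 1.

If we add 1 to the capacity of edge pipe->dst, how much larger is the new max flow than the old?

1

Original max flow = 2.
After raising cap(pipe->dst), augmenting paths through that edge carry 1 more unit.
New max flow = 3. Increase = 1.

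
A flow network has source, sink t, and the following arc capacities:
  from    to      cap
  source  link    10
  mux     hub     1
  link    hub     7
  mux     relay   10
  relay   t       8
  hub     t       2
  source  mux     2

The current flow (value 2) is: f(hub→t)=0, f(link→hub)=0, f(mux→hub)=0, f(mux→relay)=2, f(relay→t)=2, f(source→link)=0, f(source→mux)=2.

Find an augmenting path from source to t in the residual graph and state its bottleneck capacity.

Residual along source→link→hub→t: source→link: 10, link→hub: 7, hub→t: 2.
Bottleneck = min = 2.

source→link→hub→t, bottleneck 2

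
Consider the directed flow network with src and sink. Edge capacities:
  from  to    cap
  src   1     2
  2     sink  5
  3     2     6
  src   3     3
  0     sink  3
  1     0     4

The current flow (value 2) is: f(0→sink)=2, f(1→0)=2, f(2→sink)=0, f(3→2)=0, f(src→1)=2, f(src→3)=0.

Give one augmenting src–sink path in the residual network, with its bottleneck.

Residual along src→3→2→sink: src→3: 3, 3→2: 6, 2→sink: 5.
Bottleneck = min = 3.

src→3→2→sink, bottleneck 3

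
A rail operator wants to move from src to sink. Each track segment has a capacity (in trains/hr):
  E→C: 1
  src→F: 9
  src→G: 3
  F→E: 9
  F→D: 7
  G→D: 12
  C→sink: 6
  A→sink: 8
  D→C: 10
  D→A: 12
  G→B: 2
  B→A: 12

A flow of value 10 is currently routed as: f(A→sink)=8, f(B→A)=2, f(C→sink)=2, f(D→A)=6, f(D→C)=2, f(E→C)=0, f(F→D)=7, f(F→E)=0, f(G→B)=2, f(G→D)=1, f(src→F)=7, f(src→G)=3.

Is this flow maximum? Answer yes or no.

Residual path src→F→E→C→sink has bottleneck 1 > 0.
Pushing 1 along it raises the flow to 11, so the given flow is not maximum.

No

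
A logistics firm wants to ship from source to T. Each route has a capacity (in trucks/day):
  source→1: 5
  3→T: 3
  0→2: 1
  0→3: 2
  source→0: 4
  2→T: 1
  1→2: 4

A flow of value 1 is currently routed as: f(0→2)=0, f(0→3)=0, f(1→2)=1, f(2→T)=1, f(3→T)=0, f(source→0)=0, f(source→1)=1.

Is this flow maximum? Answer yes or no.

No

Residual path source→0→3→T has bottleneck 2 > 0.
Pushing 2 along it raises the flow to 3, so the given flow is not maximum.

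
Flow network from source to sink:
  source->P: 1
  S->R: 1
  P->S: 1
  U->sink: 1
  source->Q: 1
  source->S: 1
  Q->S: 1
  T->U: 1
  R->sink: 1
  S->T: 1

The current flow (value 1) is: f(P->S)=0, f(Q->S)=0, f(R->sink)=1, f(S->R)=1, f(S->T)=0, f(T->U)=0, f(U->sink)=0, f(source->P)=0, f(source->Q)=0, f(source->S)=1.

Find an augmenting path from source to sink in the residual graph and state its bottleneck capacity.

source->Q->S->T->U->sink, bottleneck 1

Residual along source->Q->S->T->U->sink: source->Q: 1, Q->S: 1, S->T: 1, T->U: 1, U->sink: 1.
Bottleneck = min = 1.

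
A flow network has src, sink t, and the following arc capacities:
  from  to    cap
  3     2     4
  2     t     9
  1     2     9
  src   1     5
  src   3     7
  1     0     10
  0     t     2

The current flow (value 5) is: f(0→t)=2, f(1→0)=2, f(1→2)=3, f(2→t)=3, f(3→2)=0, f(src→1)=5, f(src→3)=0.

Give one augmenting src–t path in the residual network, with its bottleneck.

src→3→2→t, bottleneck 4

Residual along src→3→2→t: src→3: 7, 3→2: 4, 2→t: 6.
Bottleneck = min = 4.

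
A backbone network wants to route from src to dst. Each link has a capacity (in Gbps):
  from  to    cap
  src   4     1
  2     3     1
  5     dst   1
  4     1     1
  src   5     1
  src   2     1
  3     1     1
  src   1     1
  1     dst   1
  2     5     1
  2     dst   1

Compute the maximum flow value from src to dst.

Augment src→2→dst: bottleneck 1. Total 1.
Augment src→5→dst: bottleneck 1. Total 2.
Augment src→1→dst: bottleneck 1. Total 3.
No augmenting path remains in the residual graph.

3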